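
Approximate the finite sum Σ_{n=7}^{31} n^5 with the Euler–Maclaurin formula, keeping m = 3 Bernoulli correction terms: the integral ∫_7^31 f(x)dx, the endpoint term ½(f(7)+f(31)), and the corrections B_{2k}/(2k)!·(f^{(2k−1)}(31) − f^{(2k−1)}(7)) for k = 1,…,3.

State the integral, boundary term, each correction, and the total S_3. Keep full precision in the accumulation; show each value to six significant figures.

S_3 ≈ 1.62604e+08

∫_7^31 x^5 dx evaluates to 1.47898e+08.
Boundary: ½(f(7) + f(31)) = ½(16807.0 + 2.86292e+07) = 1.43230e+07.
Running total after boundary: 1.62221e+08.
Correction k=1: B_{2}/2! · (f^{(1)}(31) − f^{(1)}(7)) = 1/12 · (4.61760e+06 − 12005.0) = 383800.
After k=1: 1.62604e+08.
Correction k=2: B_{4}/4! · (f^{(3)}(31) − f^{(3)}(7)) = −1/720 · (57660.0 − 2940.00) = -76.0000.
After k=2: 1.62604e+08.
Correction k=3: B_{6}/6! · (f^{(5)}(31) − f^{(5)}(7)) = 1/30240 · (120.000 − 120.000) = 0.00000.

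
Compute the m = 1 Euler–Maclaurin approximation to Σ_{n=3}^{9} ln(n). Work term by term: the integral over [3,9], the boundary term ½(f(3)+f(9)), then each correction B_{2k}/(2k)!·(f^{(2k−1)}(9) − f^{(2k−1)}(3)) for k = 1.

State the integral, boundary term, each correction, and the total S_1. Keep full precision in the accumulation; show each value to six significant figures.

S_1 ≈ 12.1086

Integral: ∫_3^9 ln(x) dx = 10.4792.
½[f(3) + f(9)] = ½[1.09861 + 2.19722] = 1.64792.
Integral + boundary = 12.1271.
Order-1 term: 1/12 · (0.111111 − 0.333333) = -0.0185185.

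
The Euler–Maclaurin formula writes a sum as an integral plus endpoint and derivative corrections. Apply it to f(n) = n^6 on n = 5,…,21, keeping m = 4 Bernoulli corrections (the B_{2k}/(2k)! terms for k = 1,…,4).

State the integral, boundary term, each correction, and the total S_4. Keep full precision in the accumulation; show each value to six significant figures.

Integral: ∫_5^21 x^6 dx = 2.57287e+08.
Endpoint term: (f(5) + f(21))/2 = (15625.0 + 8.57661e+07)/2 = 4.28909e+07.
Integral + boundary = 3.00178e+08.
Correction k=1: B_{2}/2! · (f^{(1)}(21) − f^{(1)}(5)) = 1/12 · (2.45046e+07 − 18750.0) = 2.04049e+06.
After k=1: 3.02219e+08.
Correction k=2: B_{4}/4! · (f^{(3)}(21) − f^{(3)}(5)) = −1/720 · (1.11132e+06 − 15000.0) = -1522.67.
After k=2: 3.02217e+08.
Correction k=3: B_{6}/6! · (f^{(5)}(21) − f^{(5)}(5)) = 1/30240 · (15120.0 − 3600.00) = 0.380952.
After k=3: 3.02217e+08.
Correction k=4: B_{8}/8! · (f^{(7)}(21) − f^{(7)}(5)) = −1/1209600 · (0.00000 − 0.00000) = 0.00000.

S_4 ≈ 3.02217e+08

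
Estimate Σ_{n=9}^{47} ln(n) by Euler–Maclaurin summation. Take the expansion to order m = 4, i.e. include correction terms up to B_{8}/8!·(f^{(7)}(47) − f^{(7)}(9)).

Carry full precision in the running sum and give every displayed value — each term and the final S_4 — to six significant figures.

∫_9^47 ln(x) dx evaluates to 123.182.
½[f(9) + f(47)] = ½[2.19722 + 3.85015] = 3.02369.
Running total after boundary: 126.206.
Order-1 term: 1/12 · (0.0212766 − 0.111111) = -0.00748621.
Running total after k=1: 126.198.
Order-2 term: −1/720 · (1.92636e-05 − 0.00274348) = 3.78364e-06.
Running total after k=2: 126.198.
Order-3 term: 1/30240 · (1.04646e-07 − 0.000406442) = -1.34371e-08.
Running total after k=3: 126.198.
Order-4 term: −1/1209600 · (1.42117e-09 − 0.000150534) = 1.24448e-10.

S_4 ≈ 126.198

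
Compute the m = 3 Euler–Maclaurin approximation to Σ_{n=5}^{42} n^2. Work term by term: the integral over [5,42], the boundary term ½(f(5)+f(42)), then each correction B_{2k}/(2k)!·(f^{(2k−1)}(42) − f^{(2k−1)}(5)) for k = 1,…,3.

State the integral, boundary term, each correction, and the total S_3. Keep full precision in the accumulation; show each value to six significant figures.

Integral: ∫_5^42 x^2 dx = 24654.3.
½[f(5) + f(42)] = ½[25.0000 + 1764.00] = 894.500.
Running total after boundary: 25548.8.
k=1: B_{2}/(2)! × [f^{(1)}(42) − f^{(1)}(5)] = 1/12 × (84.0000 − 10.0000) = 6.16667.
Running total after k=1: 25555.0.
k=2: B_{4}/(4)! × [f^{(3)}(42) − f^{(3)}(5)] = −1/720 × (0.00000 − 0.00000) = 0.00000.
Running total after k=2: 25555.0.
k=3: B_{6}/(6)! × [f^{(5)}(42) − f^{(5)}(5)] = 1/30240 × (0.00000 − 0.00000) = 0.00000.

S_3 ≈ 25555.0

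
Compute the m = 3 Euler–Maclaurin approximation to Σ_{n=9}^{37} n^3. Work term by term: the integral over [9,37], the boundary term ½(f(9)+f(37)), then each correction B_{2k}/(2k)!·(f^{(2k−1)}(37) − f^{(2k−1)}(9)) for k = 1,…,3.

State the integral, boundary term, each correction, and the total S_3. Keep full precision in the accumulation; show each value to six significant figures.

S_3 ≈ 492913

The integral term ∫_9^37 x^3 dx = 466900.
Boundary: ½(f(9) + f(37)) = ½(729.000 + 50653.0) = 25691.0.
Running total after boundary: 492591.
Correction k=1: B_{2}/2! · (f^{(1)}(37) − f^{(1)}(9)) = 1/12 · (4107.00 − 243.000) = 322.000.
After k=1: 492913.
Correction k=2: B_{4}/4! · (f^{(3)}(37) − f^{(3)}(9)) = −1/720 · (6.00000 − 6.00000) = 0.00000.
After k=2: 492913.
Correction k=3: B_{6}/6! · (f^{(5)}(37) − f^{(5)}(9)) = 1/30240 · (0.00000 − 0.00000) = 0.00000.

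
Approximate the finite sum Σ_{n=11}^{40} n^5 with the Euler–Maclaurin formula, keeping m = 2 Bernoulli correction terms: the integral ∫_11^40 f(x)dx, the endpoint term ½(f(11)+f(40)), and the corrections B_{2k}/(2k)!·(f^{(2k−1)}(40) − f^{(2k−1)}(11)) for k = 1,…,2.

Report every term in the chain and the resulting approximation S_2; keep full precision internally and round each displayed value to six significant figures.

Integral: ∫_11^40 x^5 dx = 6.82371e+08.
Boundary: ½(f(11) + f(40)) = ½(161051 + 1.02400e+08) = 5.12805e+07.
Running total after boundary: 7.33652e+08.
Correction k=1: B_{2}/2! · (f^{(1)}(40) − f^{(1)}(11)) = 1/12 · (1.28000e+07 − 73205.0) = 1.06057e+06.
Partial sum through k=1: 7.34712e+08.
Correction k=2: B_{4}/4! · (f^{(3)}(40) − f^{(3)}(11)) = −1/720 · (96000.0 − 7260.00) = -123.250.

S_2 ≈ 7.34712e+08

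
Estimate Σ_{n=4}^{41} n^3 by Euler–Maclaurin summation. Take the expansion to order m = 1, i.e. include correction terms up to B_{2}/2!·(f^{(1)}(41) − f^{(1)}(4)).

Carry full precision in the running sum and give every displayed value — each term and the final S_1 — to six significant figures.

S_1 ≈ 741285

∫_4^41 x^3 dx evaluates to 706376.
½[f(4) + f(41)] = ½[64.0000 + 68921.0] = 34492.5.
So far: 740869.
Correction k=1: B_{2}/2! · (f^{(1)}(41) − f^{(1)}(4)) = 1/12 · (5043.00 − 48.0000) = 416.250.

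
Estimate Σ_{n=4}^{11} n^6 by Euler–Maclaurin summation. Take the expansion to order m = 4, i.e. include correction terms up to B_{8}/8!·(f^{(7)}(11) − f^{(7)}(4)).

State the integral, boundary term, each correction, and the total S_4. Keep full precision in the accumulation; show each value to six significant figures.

Integral: ∫_4^11 x^6 dx = 2.78154e+06.
Endpoint term: (f(4) + f(11))/2 = (4096.00 + 1.77156e+06)/2 = 887828.
Integral + boundary = 3.66937e+06.
k=1: B_{2}/(2)! × [f^{(1)}(11) − f^{(1)}(4)] = 1/12 × (966306 − 6144.00) = 80013.5.
Running total after k=1: 3.74938e+06.
k=2: B_{4}/(4)! × [f^{(3)}(11) − f^{(3)}(4)] = −1/720 × (159720 − 7680.00) = -211.167.
Running total after k=2: 3.74917e+06.
k=3: B_{6}/(6)! × [f^{(5)}(11) − f^{(5)}(4)] = 1/30240 × (7920.00 − 2880.00) = 0.166667.
Running total after k=3: 3.74917e+06.
k=4: B_{8}/(8)! × [f^{(7)}(11) − f^{(7)}(4)] = −1/1209600 × (0.00000 − 0.00000) = 0.00000.

S_4 ≈ 3.74917e+06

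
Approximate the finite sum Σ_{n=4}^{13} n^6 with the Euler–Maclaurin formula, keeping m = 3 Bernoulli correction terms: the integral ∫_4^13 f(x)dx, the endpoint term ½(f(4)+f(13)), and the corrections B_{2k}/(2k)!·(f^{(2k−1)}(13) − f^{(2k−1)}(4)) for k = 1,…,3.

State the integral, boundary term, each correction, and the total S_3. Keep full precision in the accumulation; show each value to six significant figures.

The integral term ∫_4^13 x^6 dx = 8.96173e+06.
Boundary: ½(f(4) + f(13)) = ½(4096.00 + 4.82681e+06) = 2.41545e+06.
Running total after boundary: 1.13772e+07.
Correction k=1: B_{2}/2! · (f^{(1)}(13) − f^{(1)}(4)) = 1/12 · (2.22776e+06 − 6144.00) = 185134.
Running total after k=1: 1.15623e+07.
Correction k=2: B_{4}/4! · (f^{(3)}(13) − f^{(3)}(4)) = −1/720 · (263640 − 7680.00) = -355.500.
Running total after k=2: 1.15620e+07.
Correction k=3: B_{6}/6! · (f^{(5)}(13) − f^{(5)}(4)) = 1/30240 · (9360.00 − 2880.00) = 0.214286.

S_3 ≈ 1.15620e+07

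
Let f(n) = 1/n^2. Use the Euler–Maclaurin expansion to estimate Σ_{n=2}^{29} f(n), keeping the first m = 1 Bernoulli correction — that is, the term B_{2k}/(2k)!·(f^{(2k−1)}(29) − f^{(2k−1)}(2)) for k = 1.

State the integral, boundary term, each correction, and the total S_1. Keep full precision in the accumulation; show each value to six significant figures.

S_1 ≈ 0.611938

The integral term ∫_2^29 1/x^2 dx = 0.465517.
Boundary: ½(f(2) + f(29)) = ½(0.250000 + 0.00118906) = 0.125595.
Running total after boundary: 0.591112.
Order-1 term: 1/12 · (-8.20042e-05 − (-0.250000)) = 0.0208265.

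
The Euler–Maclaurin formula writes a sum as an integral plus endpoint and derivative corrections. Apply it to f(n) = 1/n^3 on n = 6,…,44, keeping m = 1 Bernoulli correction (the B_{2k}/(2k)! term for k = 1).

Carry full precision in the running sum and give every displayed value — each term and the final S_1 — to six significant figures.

S_1 ≈ 0.0161441

The integral term ∫_6^44 1/x^3 dx = 0.0136306.
Boundary: ½(f(6) + f(44)) = ½(0.00462963 + 1.17393e-05) = 0.00232068.
So far: 0.0159513.
k=1: B_{2}/(2)! × [f^{(1)}(44) − f^{(1)}(6)] = 1/12 × (-8.00406e-07 − (-0.00231481)) = 0.000192835.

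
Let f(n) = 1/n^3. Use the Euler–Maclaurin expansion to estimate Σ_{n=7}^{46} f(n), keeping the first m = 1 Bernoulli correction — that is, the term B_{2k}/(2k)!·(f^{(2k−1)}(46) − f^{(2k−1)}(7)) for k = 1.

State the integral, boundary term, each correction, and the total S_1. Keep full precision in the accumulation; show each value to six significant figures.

S_1 ≈ 0.0115347

Integral: ∫_7^46 1/x^3 dx = 0.00996779.
½[f(7) + f(46)] = ½[0.00291545 + 1.02737e-05] = 0.00146286.
Running total after boundary: 0.0114306.
Correction k=1: B_{2}/2! · (f^{(1)}(46) − f^{(1)}(7)) = 1/12 · (-6.70023e-07 − (-0.00124948)) = 0.000104067.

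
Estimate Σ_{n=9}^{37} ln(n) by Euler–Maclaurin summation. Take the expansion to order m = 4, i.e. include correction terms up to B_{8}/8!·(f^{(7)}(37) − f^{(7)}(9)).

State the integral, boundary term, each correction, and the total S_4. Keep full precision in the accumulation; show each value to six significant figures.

Integral: ∫_9^37 ln(x) dx = 85.8289.
Endpoint term: (f(9) + f(37))/2 = (2.19722 + 3.61092)/2 = 2.90407.
So far: 88.7330.
Correction k=1: B_{2}/2! · (f^{(1)}(37) − f^{(1)}(9)) = 1/12 · (0.0270270 − 0.111111) = -0.00700701.
Running total after k=1: 88.7260.
Correction k=2: B_{4}/4! · (f^{(3)}(37) − f^{(3)}(9)) = −1/720 · (3.94843e-05 − 0.00274348) = 3.75556e-06.
Running total after k=2: 88.7260.
Correction k=3: B_{6}/6! · (f^{(5)}(37) − f^{(5)}(9)) = 1/30240 · (3.46101e-07 − 0.000406442) = -1.34291e-08.
Running total after k=3: 88.7260.
Correction k=4: B_{8}/8! · (f^{(7)}(37) − f^{(7)}(9)) = −1/1209600 · (7.58439e-09 − 0.000150534) = 1.24443e-10.

S_4 ≈ 88.7260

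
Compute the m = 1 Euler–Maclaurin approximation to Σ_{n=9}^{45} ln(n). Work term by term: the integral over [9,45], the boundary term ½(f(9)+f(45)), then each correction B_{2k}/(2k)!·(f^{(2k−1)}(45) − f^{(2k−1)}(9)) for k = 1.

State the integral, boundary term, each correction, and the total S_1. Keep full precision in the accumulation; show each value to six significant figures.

S_1 ≈ 118.519

The integral term ∫_9^45 ln(x) dx = 115.525.
Endpoint term: (f(9) + f(45))/2 = (2.19722 + 3.80666)/2 = 3.00194.
Integral + boundary = 118.527.
Order-1 term: 1/12 · (0.0222222 − 0.111111) = -0.00740741.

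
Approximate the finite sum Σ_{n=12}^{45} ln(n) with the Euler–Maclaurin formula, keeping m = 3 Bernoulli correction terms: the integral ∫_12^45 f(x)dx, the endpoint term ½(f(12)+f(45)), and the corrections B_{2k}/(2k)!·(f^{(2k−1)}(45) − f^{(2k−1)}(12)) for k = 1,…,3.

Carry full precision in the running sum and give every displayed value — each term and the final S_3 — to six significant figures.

S_3 ≈ 111.622

The integral term ∫_12^45 ln(x) dx = 108.481.
Endpoint term: (f(12) + f(45))/2 = (2.48491 + 3.80666)/2 = 3.14578.
Integral + boundary = 111.627.
Order-1 term: 1/12 · (0.0222222 − 0.0833333) = -0.00509259.
Running total after k=1: 111.622.
Order-2 term: −1/720 · (2.19479e-05 − 0.00115741) = 1.57703e-06.
Running total after k=2: 111.622.
Order-3 term: 1/30240 · (1.30061e-07 − 9.64506e-05) = -3.18520e-09.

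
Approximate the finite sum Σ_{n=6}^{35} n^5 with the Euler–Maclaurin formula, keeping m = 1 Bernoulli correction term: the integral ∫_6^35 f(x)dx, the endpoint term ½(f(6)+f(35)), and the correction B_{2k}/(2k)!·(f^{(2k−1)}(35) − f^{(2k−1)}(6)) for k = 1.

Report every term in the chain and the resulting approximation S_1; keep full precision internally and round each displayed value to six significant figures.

∫_6^35 x^5 dx evaluates to 3.06370e+08.
Endpoint term: (f(6) + f(35))/2 = (7776.00 + 5.25219e+07)/2 = 2.62648e+07.
Running total after boundary: 3.32635e+08.
k=1: B_{2}/(2)! × [f^{(1)}(35) − f^{(1)}(6)] = 1/12 × (7.50312e+06 − 6480.00) = 624720.

S_1 ≈ 3.33259e+08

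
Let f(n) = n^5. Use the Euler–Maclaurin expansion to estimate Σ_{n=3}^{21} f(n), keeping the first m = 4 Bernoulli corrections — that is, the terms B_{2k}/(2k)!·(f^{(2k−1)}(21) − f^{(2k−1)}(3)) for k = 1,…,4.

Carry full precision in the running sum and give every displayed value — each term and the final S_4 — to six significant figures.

S_4 ≈ 1.64174e+07

The integral term ∫_3^21 x^5 dx = 1.42942e+07.
½[f(3) + f(21)] = ½[243.000 + 4.08410e+06] = 2.04217e+06.
So far: 1.63364e+07.
k=1: B_{2}/(2)! × [f^{(1)}(21) − f^{(1)}(3)] = 1/12 × (972405 − 405.000) = 81000.0.
Running total after k=1: 1.64174e+07.
k=2: B_{4}/(4)! × [f^{(3)}(21) − f^{(3)}(3)] = −1/720 × (26460.0 − 540.000) = -36.0000.
Running total after k=2: 1.64174e+07.
k=3: B_{6}/(6)! × [f^{(5)}(21) − f^{(5)}(3)] = 1/30240 × (120.000 − 120.000) = 0.00000.
Running total after k=3: 1.64174e+07.
k=4: B_{8}/(8)! × [f^{(7)}(21) − f^{(7)}(3)] = −1/1209600 × (0.00000 − 0.00000) = 0.00000.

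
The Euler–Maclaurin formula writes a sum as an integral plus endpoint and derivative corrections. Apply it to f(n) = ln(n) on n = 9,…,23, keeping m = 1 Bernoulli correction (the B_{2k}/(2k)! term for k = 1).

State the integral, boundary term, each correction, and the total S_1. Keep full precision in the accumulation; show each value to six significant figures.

∫_9^23 ln(x) dx evaluates to 38.3413.
Endpoint term: (f(9) + f(23))/2 = (2.19722 + 3.13549)/2 = 2.66636.
Integral + boundary = 41.0077.
k=1: B_{2}/(2)! × [f^{(1)}(23) − f^{(1)}(9)] = 1/12 × (0.0434783 − 0.111111) = -0.00563607.

S_1 ≈ 41.0021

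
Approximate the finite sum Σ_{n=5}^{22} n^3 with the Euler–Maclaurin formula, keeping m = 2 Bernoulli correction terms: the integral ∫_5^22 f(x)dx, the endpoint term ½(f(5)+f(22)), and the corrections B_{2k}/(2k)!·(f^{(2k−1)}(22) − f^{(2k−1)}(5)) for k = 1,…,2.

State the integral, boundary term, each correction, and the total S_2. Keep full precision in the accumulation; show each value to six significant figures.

∫_5^22 x^3 dx evaluates to 58407.8.
½[f(5) + f(22)] = ½[125.000 + 10648.0] = 5386.50.
Running total after boundary: 63794.2.
Order-1 term: 1/12 · (1452.00 − 75.0000) = 114.750.
Partial sum through k=1: 63909.0.
Order-2 term: −1/720 · (6.00000 − 6.00000) = 0.00000.

S_2 ≈ 63909.0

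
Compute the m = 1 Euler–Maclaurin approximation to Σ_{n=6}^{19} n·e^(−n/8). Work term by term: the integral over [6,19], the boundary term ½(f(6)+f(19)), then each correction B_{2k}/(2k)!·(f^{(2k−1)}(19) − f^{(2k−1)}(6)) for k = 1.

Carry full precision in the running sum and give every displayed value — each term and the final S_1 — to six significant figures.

∫_6^19 x·e^(−x/8) dx evaluates to 32.8139.
½[f(6) + f(19)] = ½[2.83420 + 1.76728] = 2.30074.
So far: 35.1147.
Correction k=1: B_{2}/2! · (f^{(1)}(19) − f^{(1)}(6)) = 1/12 · (-0.127895 − 0.118092) = -0.0204989.

S_1 ≈ 35.0942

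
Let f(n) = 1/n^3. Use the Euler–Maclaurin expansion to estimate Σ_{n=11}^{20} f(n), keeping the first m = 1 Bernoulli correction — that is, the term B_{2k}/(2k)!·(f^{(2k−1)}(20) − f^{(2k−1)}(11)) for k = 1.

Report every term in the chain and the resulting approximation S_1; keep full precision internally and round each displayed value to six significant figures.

Integral: ∫_11^20 1/x^3 dx = 0.00288223.
Boundary: ½(f(11) + f(20)) = ½(0.000751315 + 0.000125000) = 0.000438157.
So far: 0.00332039.
Order-1 term: 1/12 · (-1.87500e-05 − (-0.000204904)) = 1.55128e-05.

S_1 ≈ 0.00333590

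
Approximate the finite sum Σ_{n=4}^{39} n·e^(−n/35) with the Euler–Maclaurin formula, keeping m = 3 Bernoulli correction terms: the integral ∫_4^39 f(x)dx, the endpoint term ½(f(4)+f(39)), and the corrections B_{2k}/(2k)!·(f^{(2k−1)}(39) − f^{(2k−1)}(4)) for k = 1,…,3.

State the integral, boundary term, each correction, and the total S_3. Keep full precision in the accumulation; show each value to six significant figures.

∫_4^39 x·e^(−x/35) dx evaluates to 367.677.
Endpoint term: (f(4) + f(39))/2 = (3.56801 + 12.7978)/2 = 8.18292.
Integral + boundary = 375.860.
Correction k=1: B_{2}/2! · (f^{(1)}(39) − f^{(1)}(4)) = 1/12 · (-0.0375028 − 0.790060) = -0.0689636.
Partial sum through k=1: 375.791.
Correction k=2: B_{4}/4! · (f^{(3)}(39) − f^{(3)}(4)) = −1/720 · (0.000505140 − 0.00210128) = 2.21686e-06.
Partial sum through k=2: 375.791.
Correction k=3: B_{6}/6! · (f^{(5)}(39) − f^{(5)}(4)) = 1/30240 · (8.49710e-07 − 2.90417e-06) = -6.79385e-11.

S_3 ≈ 375.791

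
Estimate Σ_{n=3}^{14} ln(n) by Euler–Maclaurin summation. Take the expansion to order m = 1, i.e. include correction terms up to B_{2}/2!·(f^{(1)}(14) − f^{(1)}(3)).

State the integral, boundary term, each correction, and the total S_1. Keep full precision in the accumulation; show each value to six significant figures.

S_1 ≈ 24.4980

Integral: ∫_3^14 ln(x) dx = 22.6510.
½[f(3) + f(14)] = ½[1.09861 + 2.63906] = 1.86883.
Integral + boundary = 24.5198.
Order-1 term: 1/12 · (0.0714286 − 0.333333) = -0.0218254.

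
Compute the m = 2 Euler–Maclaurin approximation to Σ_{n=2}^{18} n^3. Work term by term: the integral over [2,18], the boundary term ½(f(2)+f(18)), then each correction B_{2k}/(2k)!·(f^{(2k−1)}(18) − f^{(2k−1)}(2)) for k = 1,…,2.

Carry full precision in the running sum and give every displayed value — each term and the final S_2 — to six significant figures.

S_2 ≈ 29240.0

The integral term ∫_2^18 x^3 dx = 26240.0.
Boundary: ½(f(2) + f(18)) = ½(8.00000 + 5832.00) = 2920.00.
Integral + boundary = 29160.0.
k=1: B_{2}/(2)! × [f^{(1)}(18) − f^{(1)}(2)] = 1/12 × (972.000 − 12.0000) = 80.0000.
After k=1: 29240.0.
k=2: B_{4}/(4)! × [f^{(3)}(18) − f^{(3)}(2)] = −1/720 × (6.00000 − 6.00000) = 0.00000.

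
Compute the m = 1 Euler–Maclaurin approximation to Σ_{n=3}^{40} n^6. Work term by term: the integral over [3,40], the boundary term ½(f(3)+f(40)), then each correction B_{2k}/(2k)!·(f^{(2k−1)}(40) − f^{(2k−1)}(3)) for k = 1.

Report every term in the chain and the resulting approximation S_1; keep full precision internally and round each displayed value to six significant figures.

The integral term ∫_3^40 x^6 dx = 2.34057e+10.
Endpoint term: (f(3) + f(40))/2 = (729.000 + 4.09600e+09)/2 = 2.04800e+09.
So far: 2.54537e+10.
k=1: B_{2}/(2)! × [f^{(1)}(40) − f^{(1)}(3)] = 1/12 × (6.14400e+08 − 1458.00) = 5.11999e+07.

S_1 ≈ 2.55049e+10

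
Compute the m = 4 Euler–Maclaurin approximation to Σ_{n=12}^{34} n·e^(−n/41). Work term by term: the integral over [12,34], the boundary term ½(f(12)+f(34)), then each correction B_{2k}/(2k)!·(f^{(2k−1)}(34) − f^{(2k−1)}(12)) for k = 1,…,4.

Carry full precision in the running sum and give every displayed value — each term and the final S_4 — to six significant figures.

S_4 ≈ 291.645

The integral term ∫_12^34 x·e^(−x/41) dx = 279.787.
Endpoint term: (f(12) + f(34))/2 = (8.95510 + 14.8365)/2 = 11.8958.
Running total after boundary: 291.683.
k=1: B_{2}/(2)! × [f^{(1)}(34) − f^{(1)}(12)] = 1/12 × (0.0745019 − 0.527842) = -0.0377783.
Running total after k=1: 291.645.
k=2: B_{4}/(4)! × [f^{(3)}(34) − f^{(3)}(12)] = −1/720 × (0.000563497 − 0.00120188) = 8.86642e-07.
Running total after k=2: 291.645.
k=3: B_{6}/(6)! × [f^{(5)}(34) − f^{(5)}(12)] = 1/30240 × (6.44066e-07 − 1.24316e-06) = -1.98114e-11.
Running total after k=3: 291.645.
k=4: B_{8}/(8)! × [f^{(7)}(34) − f^{(7)}(12)] = −1/1209600 × (5.66874e-10 − 1.05374e-09) = 4.02505e-16.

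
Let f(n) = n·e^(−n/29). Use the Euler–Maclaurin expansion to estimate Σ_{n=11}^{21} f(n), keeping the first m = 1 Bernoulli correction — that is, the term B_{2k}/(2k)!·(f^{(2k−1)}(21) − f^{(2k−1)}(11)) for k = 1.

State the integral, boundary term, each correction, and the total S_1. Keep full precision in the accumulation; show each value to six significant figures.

S_1 ≈ 99.7796

∫_11^21 x·e^(−x/29) dx evaluates to 90.9502.
½[f(11) + f(21)] = ½[7.52767 + 10.1796] = 8.85363.
Running total after boundary: 99.8038.
Order-1 term: 1/12 · (0.133722 − 0.424759) = -0.0242530.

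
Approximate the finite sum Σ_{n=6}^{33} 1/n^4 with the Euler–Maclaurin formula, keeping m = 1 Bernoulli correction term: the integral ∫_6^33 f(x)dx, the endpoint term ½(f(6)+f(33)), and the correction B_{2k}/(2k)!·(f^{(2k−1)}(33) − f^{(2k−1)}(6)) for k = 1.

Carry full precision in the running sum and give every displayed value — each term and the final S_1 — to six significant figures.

S_1 ≈ 0.00196302

∫_6^33 1/x^4 dx evaluates to 0.00153393.
Endpoint term: (f(6) + f(33))/2 = (0.000771605 + 8.43226e-07)/2 = 0.000386224.
Running total after boundary: 0.00192016.
k=1: B_{2}/(2)! × [f^{(1)}(33) − f^{(1)}(6)] = 1/12 × (-1.02209e-07 − (-0.000514403)) = 4.28584e-05.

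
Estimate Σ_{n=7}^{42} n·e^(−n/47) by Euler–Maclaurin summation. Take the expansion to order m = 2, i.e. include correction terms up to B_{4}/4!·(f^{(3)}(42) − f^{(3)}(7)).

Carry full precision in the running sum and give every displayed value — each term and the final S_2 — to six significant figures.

The integral term ∫_7^42 x·e^(−x/47) dx = 475.231.
Endpoint term: (f(7) + f(42))/2 = (6.03137 + 17.1853)/2 = 11.6083.
So far: 486.839.
k=1: B_{2}/(2)! × [f^{(1)}(42) − f^{(1)}(7)] = 1/12 × (0.0435291 − 0.733297) = -0.0574807.
After k=1: 486.782.
k=2: B_{4}/(4)! × [f^{(3)}(42) − f^{(3)}(7)] = −1/720 × (0.000390165 − 0.00111206) = 1.00263e-06.

S_2 ≈ 486.782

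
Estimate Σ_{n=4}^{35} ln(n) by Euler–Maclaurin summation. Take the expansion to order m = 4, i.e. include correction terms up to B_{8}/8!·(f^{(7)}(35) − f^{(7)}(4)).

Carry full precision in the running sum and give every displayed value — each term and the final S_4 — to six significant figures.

S_4 ≈ 90.3444

Integral: ∫_4^35 ln(x) dx = 87.8920.
½[f(4) + f(35)] = ½[1.38629 + 3.55535] = 2.47082.
So far: 90.3628.
k=1: B_{2}/(2)! × [f^{(1)}(35) − f^{(1)}(4)] = 1/12 × (0.0285714 − 0.250000) = -0.0184524.
After k=1: 90.3444.
k=2: B_{4}/(4)! × [f^{(3)}(35) − f^{(3)}(4)] = −1/720 × (4.66472e-05 − 0.0312500) = 4.33380e-05.
After k=2: 90.3444.
k=3: B_{6}/(6)! × [f^{(5)}(35) − f^{(5)}(4)] = 1/30240 × (4.56952e-07 − 0.0234375) = -7.75034e-07.
After k=3: 90.3444.
k=4: B_{8}/(8)! × [f^{(7)}(35) − f^{(7)}(4)] = −1/1209600 × (1.11907e-08 − 0.0439453) = 3.63304e-08.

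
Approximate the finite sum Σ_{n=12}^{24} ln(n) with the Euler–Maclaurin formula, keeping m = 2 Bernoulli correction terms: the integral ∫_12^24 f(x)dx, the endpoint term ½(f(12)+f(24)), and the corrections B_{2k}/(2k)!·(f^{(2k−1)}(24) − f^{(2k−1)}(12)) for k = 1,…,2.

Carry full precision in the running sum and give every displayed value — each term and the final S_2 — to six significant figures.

S_2 ≈ 37.2824

The integral term ∫_12^24 ln(x) dx = 34.4544.
½[f(12) + f(24)] = ½[2.48491 + 3.17805] = 2.83148.
Integral + boundary = 37.2859.
Order-1 term: 1/12 · (0.0416667 − 0.0833333) = -0.00347222.
Partial sum through k=1: 37.2824.
Order-2 term: −1/720 · (0.000144676 − 0.00115741) = 1.40657e-06.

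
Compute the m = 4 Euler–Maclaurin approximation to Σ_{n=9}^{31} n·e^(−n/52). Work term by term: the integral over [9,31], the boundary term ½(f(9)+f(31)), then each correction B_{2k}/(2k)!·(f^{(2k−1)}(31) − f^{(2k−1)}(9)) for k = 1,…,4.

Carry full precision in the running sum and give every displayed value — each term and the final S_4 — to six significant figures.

S_4 ≈ 302.369

∫_9^31 x·e^(−x/52) dx evaluates to 290.084.
½[f(9) + f(31)] = ½[7.56966 + 17.0787] = 12.3242.
Running total after boundary: 302.409.
Order-1 term: 1/12 · (0.222490 − 0.695503) = -0.0394178.
Running total after k=1: 302.369.
Order-2 term: −1/720 · (0.000489772 − 0.000879308) = 5.41022e-07.
Running total after k=2: 302.369.
Order-3 term: 1/30240 · (3.31828e-07 − 5.55253e-07) = -7.38840e-12.
Running total after k=3: 302.369.
Order-4 term: −1/1209600 · (1.78449e-10 − 2.90428e-10) = 9.25752e-17.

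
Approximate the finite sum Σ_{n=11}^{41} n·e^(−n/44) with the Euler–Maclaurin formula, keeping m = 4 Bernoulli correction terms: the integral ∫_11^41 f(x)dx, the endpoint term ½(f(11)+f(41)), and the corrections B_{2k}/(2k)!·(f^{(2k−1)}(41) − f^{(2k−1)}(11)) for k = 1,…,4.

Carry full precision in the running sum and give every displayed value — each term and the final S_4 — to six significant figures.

∫_11^41 x·e^(−x/44) dx evaluates to 411.748.
Endpoint term: (f(11) + f(41))/2 = (8.56681 + 16.1473)/2 = 12.3571.
Running total after boundary: 424.105.
k=1: B_{2}/(2)! × [f^{(1)}(41) − f^{(1)}(11)] = 1/12 × (0.0268525 − 0.584101) = -0.0464373.
Partial sum through k=1: 424.058.
k=2: B_{4}/(4)! × [f^{(3)}(41) − f^{(3)}(11)] = −1/720 × (0.000420727 − 0.00110625) = 9.52118e-07.
Partial sum through k=2: 424.058.
k=3: B_{6}/(6)! × [f^{(5)}(41) − f^{(5)}(11)] = 1/30240 × (4.27471e-07 − 9.86982e-07) = -1.85024e-11.
Partial sum through k=3: 424.058.
k=4: B_{8}/(8)! × [f^{(7)}(41) − f^{(7)}(11)] = −1/1209600 × (3.29351e-10 − 7.24459e-10) = 3.26644e-16.

S_4 ≈ 424.058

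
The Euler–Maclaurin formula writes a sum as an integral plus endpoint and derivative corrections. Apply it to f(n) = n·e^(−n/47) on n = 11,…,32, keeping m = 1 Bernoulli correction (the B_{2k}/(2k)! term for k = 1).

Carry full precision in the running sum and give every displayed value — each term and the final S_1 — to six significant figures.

Integral: ∫_11^32 x·e^(−x/47) dx = 277.692.
Endpoint term: (f(11) + f(32))/2 = (8.70461 + 16.1980)/2 = 12.4513.
Integral + boundary = 290.143.
k=1: B_{2}/(2)! × [f^{(1)}(32) − f^{(1)}(11)] = 1/12 × (0.161549 − 0.606124) = -0.0370479.

S_1 ≈ 290.106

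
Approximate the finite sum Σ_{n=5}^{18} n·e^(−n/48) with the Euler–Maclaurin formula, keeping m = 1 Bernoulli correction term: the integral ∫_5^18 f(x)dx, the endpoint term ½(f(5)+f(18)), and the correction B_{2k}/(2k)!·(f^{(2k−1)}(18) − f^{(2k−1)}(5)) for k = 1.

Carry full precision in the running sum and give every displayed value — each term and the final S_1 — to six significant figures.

The integral term ∫_5^18 x·e^(−x/48) dx = 115.003.
Endpoint term: (f(5) + f(18))/2 = (4.50538 + 12.3712)/2 = 8.43829.
Integral + boundary = 123.441.
Order-1 term: 1/12 · (0.429556 − 0.807213) = -0.0314714.

S_1 ≈ 123.409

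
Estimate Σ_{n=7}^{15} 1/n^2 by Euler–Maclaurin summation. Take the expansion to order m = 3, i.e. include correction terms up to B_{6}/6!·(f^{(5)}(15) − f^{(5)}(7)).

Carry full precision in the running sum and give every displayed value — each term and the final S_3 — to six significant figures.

∫_7^15 1/x^2 dx evaluates to 0.0761905.
Endpoint term: (f(7) + f(15))/2 = (0.0204082 + 0.00444444)/2 = 0.0124263.
Running total after boundary: 0.0886168.
Correction k=1: B_{2}/2! · (f^{(1)}(15) − f^{(1)}(7)) = 1/12 · (-0.000592593 − (-0.00583090)) = 0.000436526.
After k=1: 0.0890533.
Correction k=2: B_{4}/4! · (f^{(3)}(15) − f^{(3)}(7)) = −1/720 · (-3.16049e-05 − (-0.00142798)) = -1.93940e-06.
After k=2: 0.0890514.
Correction k=3: B_{6}/6! · (f^{(5)}(15) − f^{(5)}(7)) = 1/30240 · (-4.21399e-06 − (-0.000874271)) = 2.87717e-08.

S_3 ≈ 0.0890514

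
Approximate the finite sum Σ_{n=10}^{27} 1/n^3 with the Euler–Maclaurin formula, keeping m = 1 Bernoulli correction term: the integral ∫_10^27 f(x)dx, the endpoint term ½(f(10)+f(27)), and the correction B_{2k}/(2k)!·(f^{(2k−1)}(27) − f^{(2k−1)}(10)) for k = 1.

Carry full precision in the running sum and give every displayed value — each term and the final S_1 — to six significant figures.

∫_10^27 1/x^3 dx evaluates to 0.00431413.
Boundary: ½(f(10) + f(27)) = ½(0.00100000 + 5.08053e-05) = 0.000525403.
So far: 0.00483953.
k=1: B_{2}/(2)! × [f^{(1)}(27) − f^{(1)}(10)] = 1/12 × (-5.64503e-06 − (-0.000300000)) = 2.45296e-05.

S_1 ≈ 0.00486406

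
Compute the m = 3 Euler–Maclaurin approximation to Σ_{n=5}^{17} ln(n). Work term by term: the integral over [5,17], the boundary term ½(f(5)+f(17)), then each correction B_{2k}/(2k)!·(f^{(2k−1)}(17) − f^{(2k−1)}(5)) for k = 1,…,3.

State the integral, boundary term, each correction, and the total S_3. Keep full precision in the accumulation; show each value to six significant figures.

Integral: ∫_5^17 ln(x) dx = 28.1174.
Endpoint term: (f(5) + f(17))/2 = (1.60944 + 2.83321)/2 = 2.22133.
Running total after boundary: 30.3388.
Order-1 term: 1/12 · (0.0588235 − 0.200000) = -0.0117647.
Running total after k=1: 30.3270.
Order-2 term: −1/720 · (0.000407083 − 0.0160000) = 2.16568e-05.
Running total after k=2: 30.3270.
Order-3 term: 1/30240 · (1.69031e-05 − 0.00768000) = -2.53409e-07.

S_3 ≈ 30.3270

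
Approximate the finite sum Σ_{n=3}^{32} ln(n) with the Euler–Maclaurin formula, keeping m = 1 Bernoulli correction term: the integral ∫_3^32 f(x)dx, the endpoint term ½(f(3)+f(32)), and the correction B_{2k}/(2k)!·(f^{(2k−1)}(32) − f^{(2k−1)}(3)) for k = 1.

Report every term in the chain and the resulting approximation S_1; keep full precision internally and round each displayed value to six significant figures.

S_1 ≈ 80.8647

∫_3^32 ln(x) dx evaluates to 78.6077.
Boundary: ½(f(3) + f(32)) = ½(1.09861 + 3.46574) = 2.28217.
So far: 80.8899.
k=1: B_{2}/(2)! × [f^{(1)}(32) − f^{(1)}(3)] = 1/12 × (0.0312500 − 0.333333) = -0.0251736.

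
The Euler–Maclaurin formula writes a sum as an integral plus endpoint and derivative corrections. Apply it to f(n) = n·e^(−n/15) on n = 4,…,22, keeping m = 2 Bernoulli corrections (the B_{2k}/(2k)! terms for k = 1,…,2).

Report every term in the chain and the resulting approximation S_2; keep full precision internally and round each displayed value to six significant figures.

Integral: ∫_4^22 x·e^(−x/15) dx = 90.2549.
½[f(4) + f(22)] = ½[3.06371 + 5.07525] = 4.06948.
Integral + boundary = 94.3243.
Order-1 term: 1/12 · (-0.107657 − 0.561681) = -0.0557781.
Partial sum through k=1: 94.2686.
Order-2 term: −1/720 · (0.00157213 − 0.00930461) = 1.07396e-05.

S_2 ≈ 94.2686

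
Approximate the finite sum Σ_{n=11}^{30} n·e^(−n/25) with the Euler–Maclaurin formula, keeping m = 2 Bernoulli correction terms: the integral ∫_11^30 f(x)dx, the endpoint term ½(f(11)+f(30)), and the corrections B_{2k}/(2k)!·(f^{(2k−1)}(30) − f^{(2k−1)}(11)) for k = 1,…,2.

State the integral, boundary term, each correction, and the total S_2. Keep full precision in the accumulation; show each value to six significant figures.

The integral term ∫_11^30 x·e^(−x/25) dx = 165.491.
Endpoint term: (f(11) + f(30))/2 = (7.08440 + 9.03583)/2 = 8.06011.
Integral + boundary = 173.551.
Order-1 term: 1/12 · (-0.0602388 − 0.360660) = -0.0350749.
Running total after k=1: 173.516.
Order-2 term: −1/720 · (0.000867439 − 0.00263797) = 2.45907e-06.

S_2 ≈ 173.516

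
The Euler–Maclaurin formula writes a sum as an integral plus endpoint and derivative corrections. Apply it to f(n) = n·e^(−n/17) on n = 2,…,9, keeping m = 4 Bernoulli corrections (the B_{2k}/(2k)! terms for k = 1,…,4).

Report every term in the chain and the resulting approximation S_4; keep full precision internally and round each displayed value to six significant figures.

S_4 ≈ 30.3307

∫_2^9 x·e^(−x/17) dx evaluates to 26.8337.
½[f(2) + f(9)] = ½[1.77802 + 5.30056] = 3.53929.
So far: 30.3730.
Correction k=1: B_{2}/2! · (f^{(1)}(9) − f^{(1)}(2)) = 1/12 · (0.277154 − 0.784420) = -0.0422722.
After k=1: 30.3307.
Correction k=2: B_{4}/4! · (f^{(3)}(9) − f^{(3)}(2)) = −1/720 · (0.00503480 − 0.00886657) = 5.32191e-06.
After k=2: 30.3307.
Correction k=3: B_{6}/6! · (f^{(5)}(9) − f^{(5)}(2)) = 1/30240 · (3.15245e-05 − 5.19685e-05) = -6.76057e-10.
After k=3: 30.3307.
Correction k=4: B_{8}/8! · (f^{(7)}(9) − f^{(7)}(2)) = −1/1209600 · (1.57881e-07 − 2.53484e-07) = 7.90367e-14.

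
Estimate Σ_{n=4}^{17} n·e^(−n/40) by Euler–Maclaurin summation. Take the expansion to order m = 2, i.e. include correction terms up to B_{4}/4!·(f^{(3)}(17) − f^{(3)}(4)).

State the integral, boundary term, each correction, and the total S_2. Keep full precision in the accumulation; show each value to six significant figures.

S_2 ≈ 109.249

∫_4^17 x·e^(−x/40) dx evaluates to 101.919.
½[f(4) + f(17)] = ½[3.61935 + 11.1141] = 7.36672.
Integral + boundary = 109.285.
Correction k=1: B_{2}/2! · (f^{(1)}(17) − f^{(1)}(4)) = 1/12 · (0.375918 − 0.814354) = -0.0365363.
After k=1: 109.249.
Correction k=2: B_{4}/4! · (f^{(3)}(17) − f^{(3)}(4)) = −1/720 · (0.00105216 − 0.00164002) = 8.16468e-07.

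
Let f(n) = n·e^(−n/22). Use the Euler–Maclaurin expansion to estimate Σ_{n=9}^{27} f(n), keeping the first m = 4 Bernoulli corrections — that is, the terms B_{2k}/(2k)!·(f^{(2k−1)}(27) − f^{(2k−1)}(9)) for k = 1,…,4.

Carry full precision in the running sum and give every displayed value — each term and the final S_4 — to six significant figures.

∫_9^27 x·e^(−x/22) dx evaluates to 137.069.
Boundary: ½(f(9) + f(27)) = ½(5.97828 + 7.91345) = 6.94587.
Running total after boundary: 144.015.
k=1: B_{2}/(2)! × [f^{(1)}(27) − f^{(1)}(9)] = 1/12 × (-0.0666116 − 0.392514) = -0.0382604.
Running total after k=1: 143.977.
k=2: B_{4}/(4)! × [f^{(3)}(27) − f^{(3)}(9)] = −1/720 × (0.00107349 − 0.00355583) = 3.44769e-06.
Running total after k=2: 143.977.
k=3: B_{6}/(6)! × [f^{(5)}(27) − f^{(5)}(9)] = 1/30240 × (4.72027e-06 − 1.30179e-05) = -2.74394e-10.
Running total after k=3: 143.977.
k=4: B_{8}/(8)! × [f^{(7)}(27) − f^{(7)}(9)] = −1/1209600 × (1.49227e-08 − 3.86139e-08) = 1.95860e-14.

S_4 ≈ 143.977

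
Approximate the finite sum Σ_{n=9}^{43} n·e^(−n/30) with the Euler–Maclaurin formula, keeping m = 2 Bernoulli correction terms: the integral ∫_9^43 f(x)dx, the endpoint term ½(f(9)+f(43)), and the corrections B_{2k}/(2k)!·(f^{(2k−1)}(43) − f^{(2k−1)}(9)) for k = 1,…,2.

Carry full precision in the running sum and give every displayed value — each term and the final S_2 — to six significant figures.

S_2 ≈ 352.825

Integral: ∫_9^43 x·e^(−x/30) dx = 344.415.
½[f(9) + f(43)] = ½[6.66736 + 10.2560] = 8.46170.
Integral + boundary = 352.877.
Correction k=1: B_{2}/2! · (f^{(1)}(43) − f^{(1)}(9)) = 1/12 · (-0.103355 − 0.518573) = -0.0518273.
Partial sum through k=1: 352.825.
Correction k=2: B_{4}/4! · (f^{(3)}(43) − f^{(3)}(9)) = −1/720 · (0.000415189 − 0.00222245) = 2.51009e-06.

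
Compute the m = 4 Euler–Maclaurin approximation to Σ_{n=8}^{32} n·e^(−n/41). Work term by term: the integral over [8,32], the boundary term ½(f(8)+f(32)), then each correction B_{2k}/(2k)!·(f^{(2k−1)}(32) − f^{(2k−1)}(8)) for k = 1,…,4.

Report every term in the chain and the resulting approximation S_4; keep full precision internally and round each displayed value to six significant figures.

S_4 ≈ 292.108

∫_8^32 x·e^(−x/41) dx evaluates to 281.533.
Endpoint term: (f(8) + f(32))/2 = (6.58187 + 14.6618)/2 = 10.6219.
So far: 292.155.
Order-1 term: 1/12 · (0.100577 − 0.662201) = -0.0468020.
After k=1: 292.108.
Order-2 term: −1/720 · (0.000604962 − 0.00137280) = 1.06644e-06.
After k=2: 292.108.
Order-3 term: 1/30240 · (6.84172e-07 − 1.39896e-06) = -2.36373e-11.
After k=3: 292.108.
Order-4 term: −1/1209600 · (5.99918e-10 − 1.17863e-09) = 4.78431e-16.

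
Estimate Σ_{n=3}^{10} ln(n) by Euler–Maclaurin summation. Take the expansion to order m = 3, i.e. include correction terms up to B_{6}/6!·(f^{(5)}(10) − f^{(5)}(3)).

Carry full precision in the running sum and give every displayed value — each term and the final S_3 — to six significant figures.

The integral term ∫_3^10 ln(x) dx = 12.7300.
½[f(3) + f(10)] = ½[1.09861 + 2.30259] = 1.70060.
Integral + boundary = 14.4306.
Order-1 term: 1/12 · (0.100000 − 0.333333) = -0.0194444.
Running total after k=1: 14.4112.
Order-2 term: −1/720 · (0.00200000 − 0.0740741) = 0.000100103.
Running total after k=2: 14.4113.
Order-3 term: 1/30240 · (0.000240000 − 0.0987654) = -3.25812e-06.

S_3 ≈ 14.4113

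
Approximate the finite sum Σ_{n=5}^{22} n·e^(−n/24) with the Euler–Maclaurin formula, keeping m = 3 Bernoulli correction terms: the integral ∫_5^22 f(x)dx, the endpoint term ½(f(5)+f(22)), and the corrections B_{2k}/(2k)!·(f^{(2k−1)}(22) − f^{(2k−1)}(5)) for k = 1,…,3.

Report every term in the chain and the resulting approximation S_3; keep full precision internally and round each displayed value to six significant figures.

∫_5^22 x·e^(−x/24) dx evaluates to 123.674.
½[f(5) + f(22)] = ½[4.05968 + 8.79669] = 6.42819.
So far: 130.102.
Order-1 term: 1/12 · (0.0333208 − 0.642783) = -0.0507885.
After k=1: 130.051.
Order-2 term: −1/720 · (0.00144622 − 0.00393517) = 3.45688e-06.
After k=2: 130.051.
Order-3 term: 1/30240 · (4.92115e-06 − 1.17264e-05) = -2.25040e-10.

S_3 ≈ 130.051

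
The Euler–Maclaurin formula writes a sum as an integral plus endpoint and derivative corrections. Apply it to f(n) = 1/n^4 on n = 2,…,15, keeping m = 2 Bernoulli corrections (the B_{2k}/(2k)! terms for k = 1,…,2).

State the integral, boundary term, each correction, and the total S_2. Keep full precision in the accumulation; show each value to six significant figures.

S_2 ≈ 0.0819419

Integral: ∫_2^15 1/x^4 dx = 0.0415679.
Boundary: ½(f(2) + f(15)) = ½(0.0625000 + 1.97531e-05) = 0.0312599.
Integral + boundary = 0.0728278.
Order-1 term: 1/12 · (-5.26749e-06 − (-0.125000)) = 0.0104162.
After k=1: 0.0832440.
Order-2 term: −1/720 · (-7.02332e-07 − (-0.937500)) = -0.00130208.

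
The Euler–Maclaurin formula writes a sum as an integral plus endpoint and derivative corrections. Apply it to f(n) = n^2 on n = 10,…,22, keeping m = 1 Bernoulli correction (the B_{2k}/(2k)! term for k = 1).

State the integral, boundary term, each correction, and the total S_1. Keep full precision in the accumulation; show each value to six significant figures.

∫_10^22 x^2 dx evaluates to 3216.00.
½[f(10) + f(22)] = ½[100.000 + 484.000] = 292.000.
Integral + boundary = 3508.00.
Order-1 term: 1/12 · (44.0000 − 20.0000) = 2.00000.

S_1 ≈ 3510.00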